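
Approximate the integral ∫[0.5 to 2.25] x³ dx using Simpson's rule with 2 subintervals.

f(x) = x³
a = 0.5, b = 2.25, n = 2
h = (b - a)/n = 0.875000

Simpson's rule: (h/3)[f(x₀) + 4f(x₁) + 2f(x₂) + ... + f(xₙ)]

x_0 = 0.5000, f(x_0) = 0.125000, coefficient = 1
x_1 = 1.3750, f(x_1) = 2.599609, coefficient = 4
x_2 = 2.2500, f(x_2) = 11.390625, coefficient = 1

I ≈ (0.875000/3) × 21.914062 = 6.391602
Exact value: 6.391602
Error: 0.000000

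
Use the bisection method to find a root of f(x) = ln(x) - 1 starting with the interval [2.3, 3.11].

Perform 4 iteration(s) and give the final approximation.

f(x) = ln(x) - 1
Initial interval: [2.3, 3.11]

Iteration 1:
  c_1 = (2.300000 + 3.110000)/2 = 2.705000
  f(c_1) = f(2.705000) = -0.004898
  f(a) × f(c) ≥ 0, new interval: [2.705000, 3.110000]
Iteration 2:
  c_2 = (2.705000 + 3.110000)/2 = 2.907500
  f(c_2) = f(2.907500) = 0.067294
  f(a) × f(c) < 0, new interval: [2.705000, 2.907500]
Iteration 3:
  c_3 = (2.705000 + 2.907500)/2 = 2.806250
  f(c_3) = f(2.806250) = 0.031849
  f(a) × f(c) < 0, new interval: [2.705000, 2.806250]
Iteration 4:
  c_4 = (2.705000 + 2.806250)/2 = 2.755625
  f(c_4) = f(2.755625) = 0.013644
  f(a) × f(c) < 0, new interval: [2.705000, 2.755625]

After 4 iteration(s), the approximation is c_4 = 2.755625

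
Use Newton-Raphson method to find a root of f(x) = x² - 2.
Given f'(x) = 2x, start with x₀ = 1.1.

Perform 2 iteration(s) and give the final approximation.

f(x) = x² - 2
f'(x) = 2x
x₀ = 1.1

Newton-Raphson formula: x_{n+1} = x_n - f(x_n)/f'(x_n)

Iteration 1:
  f(1.100000) = -0.790000
  f'(1.100000) = 2.200000
  x_1 = 1.100000 - (-0.790000)/2.200000 = 1.459091
Iteration 2:
  f(1.459091) = 0.128946
  f'(1.459091) = 2.918182
  x_2 = 1.459091 - 0.128946/2.918182 = 1.414904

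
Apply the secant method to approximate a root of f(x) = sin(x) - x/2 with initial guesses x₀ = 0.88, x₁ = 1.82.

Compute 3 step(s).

f(x) = sin(x) - x/2
x₀ = 0.88, x₁ = 1.82

Secant formula: x_{n+1} = x_n - f(x_n)(x_n - x_{n-1})/(f(x_n) - f(x_{n-1}))

Iteration 1:
  f(0.880000) = 0.330739
  f(1.820000) = 0.059109
  x_2 = 1.820000 - 0.059109×(1.820000 - 0.880000)/(0.059109 - 0.330739)
       = 2.024553
Iteration 2:
  f(1.820000) = 0.059109
  f(2.024553) = -0.113469
  x_3 = 2.024553 - (-0.113469)×(2.024553 - 1.820000)/(-0.113469 - 0.059109)
       = 1.890060
Iteration 3:
  f(2.024553) = -0.113469
  f(1.890060) = 0.004436
  x_4 = 1.890060 - 0.004436×(1.890060 - 2.024553)/(0.004436 - (-0.113469))
       = 1.895121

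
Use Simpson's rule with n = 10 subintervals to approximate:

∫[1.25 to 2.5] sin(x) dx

f(x) = sin(x)
a = 1.25, b = 2.5, n = 10
h = (b - a)/n = 0.125000

Simpson's rule: (h/3)[f(x₀) + 4f(x₁) + 2f(x₂) + ... + f(xₙ)]

x_0 = 1.2500, f(x_0) = 0.948985, coefficient = 1
x_1 = 1.3750, f(x_1) = 0.980893, coefficient = 4
x_2 = 1.5000, f(x_2) = 0.997495, coefficient = 2
x_3 = 1.6250, f(x_3) = 0.998531, coefficient = 4
x_4 = 1.7500, f(x_4) = 0.983986, coefficient = 2
x_5 = 1.8750, f(x_5) = 0.954086, coefficient = 4
x_6 = 2.0000, f(x_6) = 0.909297, coefficient = 2
x_7 = 2.1250, f(x_7) = 0.850320, coefficient = 4
x_8 = 2.2500, f(x_8) = 0.778073, coefficient = 2
x_9 = 2.3750, f(x_9) = 0.693685, coefficient = 4
x_10 = 2.5000, f(x_10) = 0.598472, coefficient = 1

I ≈ (0.125000/3) × 26.795220 = 1.116467
Exact value: 1.116466
Error: 0.000002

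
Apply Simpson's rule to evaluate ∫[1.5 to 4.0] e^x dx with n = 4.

f(x) = e^x
a = 1.5, b = 4.0, n = 4
h = (b - a)/n = 0.625000

Simpson's rule: (h/3)[f(x₀) + 4f(x₁) + 2f(x₂) + ... + f(xₙ)]

x_0 = 1.5000, f(x_0) = 4.481689, coefficient = 1
x_1 = 2.1250, f(x_1) = 8.372897, coefficient = 4
x_2 = 2.7500, f(x_2) = 15.642632, coefficient = 2
x_3 = 3.3750, f(x_3) = 29.224284, coefficient = 4
x_4 = 4.0000, f(x_4) = 54.598150, coefficient = 1

I ≈ (0.625000/3) × 240.753828 = 50.157047
Exact value: 50.116461
Error: 0.040587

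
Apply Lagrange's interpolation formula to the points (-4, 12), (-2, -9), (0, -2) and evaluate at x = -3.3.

Lagrange interpolation formula:
P(x) = Σ yᵢ × Lᵢ(x)
where Lᵢ(x) = Π_{j≠i} (x - xⱼ)/(xᵢ - xⱼ)

L_0(-3.3) = (-3.3 - (-2))/(-4 - (-2)) × (-3.3 - 0)/(-4 - 0) = 0.536250
L_1(-3.3) = (-3.3 - (-4))/(-2 - (-4)) × (-3.3 - 0)/(-2 - 0) = 0.577500
L_2(-3.3) = (-3.3 - (-4))/(0 - (-4)) × (-3.3 - (-2))/(0 - (-2)) = -0.113750

P(-3.3) = 12×L_0(-3.3) + (-9)×L_1(-3.3) + (-2)×L_2(-3.3)
P(-3.3) = 1.465000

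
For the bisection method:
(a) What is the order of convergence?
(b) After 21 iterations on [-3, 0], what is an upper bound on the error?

(a) Bisection has linear (order 1) convergence; the error is halved each step.

(b) Error bound = (b-a)/2^n = (0 - (-3))/2^{21}
    = 3/2^{21}

(a) 1 (linear); (b) error ≤ 1.43e-06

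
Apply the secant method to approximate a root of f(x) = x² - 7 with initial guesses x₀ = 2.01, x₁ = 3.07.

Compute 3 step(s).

f(x) = x² - 7
x₀ = 2.01, x₁ = 3.07

Secant formula: x_{n+1} = x_n - f(x_n)(x_n - x_{n-1})/(f(x_n) - f(x_{n-1}))

Iteration 1:
  f(2.010000) = -2.959900
  f(3.070000) = 2.424900
  x_2 = 3.070000 - 2.424900×(3.070000 - 2.010000)/(2.424900 - (-2.959900))
       = 2.592657
Iteration 2:
  f(3.070000) = 2.424900
  f(2.592657) = -0.278127
  x_3 = 2.592657 - (-0.278127)×(2.592657 - 3.070000)/(-0.278127 - 2.424900)
       = 2.641773
Iteration 3:
  f(2.592657) = -0.278127
  f(2.641773) = -0.021033
  x_4 = 2.641773 - (-0.021033)×(2.641773 - 2.592657)/(-0.021033 - (-0.278127))
       = 2.645792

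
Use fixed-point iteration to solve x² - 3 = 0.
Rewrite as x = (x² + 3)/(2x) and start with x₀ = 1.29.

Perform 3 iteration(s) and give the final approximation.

Equation: x² - 3 = 0
Fixed-point form: x = (x² + 3)/(2x)
x₀ = 1.29

x_1 = g(1.290000) = 1.807791
x_2 = g(1.807791) = 1.733637
x_3 = g(1.733637) = 1.732052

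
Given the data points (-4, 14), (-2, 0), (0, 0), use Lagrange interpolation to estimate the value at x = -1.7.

Lagrange interpolation formula:
P(x) = Σ yᵢ × Lᵢ(x)
where Lᵢ(x) = Π_{j≠i} (x - xⱼ)/(xᵢ - xⱼ)

L_0(-1.7) = (-1.7 - (-2))/(-4 - (-2)) × (-1.7 - 0)/(-4 - 0) = -0.063750
L_1(-1.7) = (-1.7 - (-4))/(-2 - (-4)) × (-1.7 - 0)/(-2 - 0) = 0.977500
L_2(-1.7) = (-1.7 - (-4))/(0 - (-4)) × (-1.7 - (-2))/(0 - (-2)) = 0.086250

P(-1.7) = 14×L_0(-1.7) + 0×L_1(-1.7) + 0×L_2(-1.7)
P(-1.7) = -0.892500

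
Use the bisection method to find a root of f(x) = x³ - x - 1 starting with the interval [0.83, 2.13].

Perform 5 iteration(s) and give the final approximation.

f(x) = x³ - x - 1
Initial interval: [0.83, 2.13]

Iteration 1:
  c_1 = (0.830000 + 2.130000)/2 = 1.480000
  f(c_1) = f(1.480000) = 0.761792
  f(a) × f(c) < 0, new interval: [0.830000, 1.480000]
Iteration 2:
  c_2 = (0.830000 + 1.480000)/2 = 1.155000
  f(c_2) = f(1.155000) = -0.614201
  f(a) × f(c) ≥ 0, new interval: [1.155000, 1.480000]
Iteration 3:
  c_3 = (1.155000 + 1.480000)/2 = 1.317500
  f(c_3) = f(1.317500) = -0.030575
  f(a) × f(c) ≥ 0, new interval: [1.317500, 1.480000]
Iteration 4:
  c_4 = (1.317500 + 1.480000)/2 = 1.398750
  f(c_4) = f(1.398750) = 0.337907
  f(a) × f(c) < 0, new interval: [1.317500, 1.398750]
Iteration 5:
  c_5 = (1.317500 + 1.398750)/2 = 1.358125
  f(c_5) = f(1.358125) = 0.146941
  f(a) × f(c) < 0, new interval: [1.317500, 1.358125]

After 5 iteration(s), the approximation is c_5 = 1.358125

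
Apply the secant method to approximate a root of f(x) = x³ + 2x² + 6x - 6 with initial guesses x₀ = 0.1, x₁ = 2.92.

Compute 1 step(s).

f(x) = x³ + 2x² + 6x - 6
x₀ = 0.1, x₁ = 2.92

Secant formula: x_{n+1} = x_n - f(x_n)(x_n - x_{n-1})/(f(x_n) - f(x_{n-1}))

Iteration 1:
  f(0.100000) = -5.379000
  f(2.920000) = 53.469888
  x_2 = 2.920000 - 53.469888×(2.920000 - 0.100000)/(53.469888 - (-5.379000))
       = 0.357758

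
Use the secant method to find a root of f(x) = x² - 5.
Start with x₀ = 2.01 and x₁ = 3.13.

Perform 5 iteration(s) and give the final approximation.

f(x) = x² - 5
x₀ = 2.01, x₁ = 3.13

Secant formula: x_{n+1} = x_n - f(x_n)(x_n - x_{n-1})/(f(x_n) - f(x_{n-1}))

Iteration 1:
  f(2.010000) = -0.959900
  f(3.130000) = 4.796900
  x_2 = 3.130000 - 4.796900×(3.130000 - 2.010000)/(4.796900 - (-0.959900))
       = 2.196751
Iteration 2:
  f(3.130000) = 4.796900
  f(2.196751) = -0.174285
  x_3 = 2.196751 - (-0.174285)×(2.196751 - 3.130000)/(-0.174285 - 4.796900)
       = 2.229470
Iteration 3:
  f(2.196751) = -0.174285
  f(2.229470) = -0.029464
  x_4 = 2.229470 - (-0.029464)×(2.229470 - 2.196751)/(-0.029464 - (-0.174285))
       = 2.236127
Iteration 4:
  f(2.229470) = -0.029464
  f(2.236127) = 0.000262
  x_5 = 2.236127 - 0.000262×(2.236127 - 2.229470)/(0.000262 - (-0.029464))
       = 2.236068
Iteration 5:
  f(2.236127) = 0.000262
  f(2.236068) = 0.000000
  x_6 = 2.236068 - 0.000000×(2.236068 - 2.236127)/(0.000000 - 0.000262)
       = 2.236068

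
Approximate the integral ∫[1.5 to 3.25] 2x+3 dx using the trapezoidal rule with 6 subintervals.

f(x) = 2x+3
a = 1.5, b = 3.25, n = 6
h = (b - a)/n = 0.291667

Trapezoidal rule: (h/2)[f(x₀) + 2f(x₁) + 2f(x₂) + ... + f(xₙ)]

x_0 = 1.5000, f(x_0) = 6.000000, coefficient = 1
x_1 = 1.7917, f(x_1) = 6.583333, coefficient = 2
x_2 = 2.0833, f(x_2) = 7.166667, coefficient = 2
x_3 = 2.3750, f(x_3) = 7.750000, coefficient = 2
x_4 = 2.6667, f(x_4) = 8.333333, coefficient = 2
x_5 = 2.9583, f(x_5) = 8.916667, coefficient = 2
x_6 = 3.2500, f(x_6) = 9.500000, coefficient = 1

I ≈ (0.291667/2) × 93.000000 = 13.562500
Exact value: 13.562500
Error: 0.000000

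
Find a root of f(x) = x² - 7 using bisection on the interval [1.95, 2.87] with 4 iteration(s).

f(x) = x² - 7
Initial interval: [1.95, 2.87]

Iteration 1:
  c_1 = (1.950000 + 2.870000)/2 = 2.410000
  f(c_1) = f(2.410000) = -1.191900
  f(a) × f(c) ≥ 0, new interval: [2.410000, 2.870000]
Iteration 2:
  c_2 = (2.410000 + 2.870000)/2 = 2.640000
  f(c_2) = f(2.640000) = -0.030400
  f(a) × f(c) ≥ 0, new interval: [2.640000, 2.870000]
Iteration 3:
  c_3 = (2.640000 + 2.870000)/2 = 2.755000
  f(c_3) = f(2.755000) = 0.590025
  f(a) × f(c) < 0, new interval: [2.640000, 2.755000]
Iteration 4:
  c_4 = (2.640000 + 2.755000)/2 = 2.697500
  f(c_4) = f(2.697500) = 0.276506
  f(a) × f(c) < 0, new interval: [2.640000, 2.697500]

After 4 iteration(s), the approximation is c_4 = 2.697500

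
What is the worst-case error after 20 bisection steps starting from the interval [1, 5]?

Bisection error bound: |error| ≤ (b-a)/2^n
|error| ≤ (5 - 1)/2^20 = 4/2^20
|error| ≤ 0.0000038147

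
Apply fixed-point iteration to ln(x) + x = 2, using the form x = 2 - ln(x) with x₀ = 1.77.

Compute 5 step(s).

Equation: ln(x) + x = 2
Fixed-point form: x = 2 - ln(x)
x₀ = 1.77

x_1 = g(1.770000) = 1.429020
x_2 = g(1.429020) = 1.643011
x_3 = g(1.643011) = 1.503470
x_4 = g(1.503470) = 1.592224
x_5 = g(1.592224) = 1.534868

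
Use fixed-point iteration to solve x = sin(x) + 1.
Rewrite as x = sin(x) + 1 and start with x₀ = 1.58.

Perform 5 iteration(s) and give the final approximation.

Equation: x = sin(x) + 1
Fixed-point form: x = sin(x) + 1
x₀ = 1.58

x_1 = g(1.580000) = 1.999958
x_2 = g(1.999958) = 1.909315
x_3 = g(1.909315) = 1.943248
x_4 = g(1.943248) = 1.931438
x_5 = g(1.931438) = 1.935671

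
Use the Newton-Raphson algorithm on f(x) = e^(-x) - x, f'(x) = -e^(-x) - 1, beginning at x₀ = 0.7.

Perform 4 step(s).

f(x) = e^(-x) - x
f'(x) = -e^(-x) - 1
x₀ = 0.7

Newton-Raphson formula: x_{n+1} = x_n - f(x_n)/f'(x_n)

Iteration 1:
  f(0.700000) = -0.203415
  f'(0.700000) = -1.496585
  x_1 = 0.700000 - (-0.203415)/(-1.496585) = 0.564081
Iteration 2:
  f(0.564081) = 0.004802
  f'(0.564081) = -1.568883
  x_2 = 0.564081 - 0.004802/(-1.568883) = 0.567142
Iteration 3:
  f(0.567142) = 0.000003
  f'(0.567142) = -1.567144
  x_3 = 0.567142 - 0.000003/(-1.567144) = 0.567143
Iteration 4:
  f(0.567143) = 0.000000
  f'(0.567143) = -1.567143
  x_4 = 0.567143 - 0.000000/(-1.567143) = 0.567143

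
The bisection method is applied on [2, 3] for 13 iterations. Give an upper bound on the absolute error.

Bisection error bound: |error| ≤ (b-a)/2^n
|error| ≤ (3 - 2)/2^13 = 1/2^13
|error| ≤ 0.0001220703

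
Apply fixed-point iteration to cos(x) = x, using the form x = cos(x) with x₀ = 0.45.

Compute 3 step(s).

Equation: cos(x) = x
Fixed-point form: x = cos(x)
x₀ = 0.45

x_1 = g(0.450000) = 0.900447
x_2 = g(0.900447) = 0.621260
x_3 = g(0.621260) = 0.813146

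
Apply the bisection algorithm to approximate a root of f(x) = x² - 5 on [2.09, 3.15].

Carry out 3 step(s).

f(x) = x² - 5
Initial interval: [2.09, 3.15]

Iteration 1:
  c_1 = (2.090000 + 3.150000)/2 = 2.620000
  f(c_1) = f(2.620000) = 1.864400
  f(a) × f(c) < 0, new interval: [2.090000, 2.620000]
Iteration 2:
  c_2 = (2.090000 + 2.620000)/2 = 2.355000
  f(c_2) = f(2.355000) = 0.546025
  f(a) × f(c) < 0, new interval: [2.090000, 2.355000]
Iteration 3:
  c_3 = (2.090000 + 2.355000)/2 = 2.222500
  f(c_3) = f(2.222500) = -0.060494
  f(a) × f(c) ≥ 0, new interval: [2.222500, 2.355000]

After 3 iteration(s), the approximation is c_3 = 2.222500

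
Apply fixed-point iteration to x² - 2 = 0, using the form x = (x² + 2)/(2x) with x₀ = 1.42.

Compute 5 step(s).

Equation: x² - 2 = 0
Fixed-point form: x = (x² + 2)/(2x)
x₀ = 1.42

x_1 = g(1.420000) = 1.414225
x_2 = g(1.414225) = 1.414214
x_3 = g(1.414214) = 1.414214
x_4 = g(1.414214) = 1.414214
x_5 = g(1.414214) = 1.414214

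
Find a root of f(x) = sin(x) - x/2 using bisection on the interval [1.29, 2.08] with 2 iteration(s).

f(x) = sin(x) - x/2
Initial interval: [1.29, 2.08]

Iteration 1:
  c_1 = (1.290000 + 2.080000)/2 = 1.685000
  f(c_1) = f(1.685000) = 0.150986
  f(a) × f(c) ≥ 0, new interval: [1.685000, 2.080000]
Iteration 2:
  c_2 = (1.685000 + 2.080000)/2 = 1.882500
  f(c_2) = f(1.882500) = 0.010562
  f(a) × f(c) ≥ 0, new interval: [1.882500, 2.080000]

After 2 iteration(s), the approximation is c_2 = 1.882500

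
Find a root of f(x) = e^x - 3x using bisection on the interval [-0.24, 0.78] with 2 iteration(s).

f(x) = e^x - 3x
Initial interval: [-0.24, 0.78]

Iteration 1:
  c_1 = (-0.240000 + 0.780000)/2 = 0.270000
  f(c_1) = f(0.270000) = 0.499964
  f(a) × f(c) ≥ 0, new interval: [0.270000, 0.780000]
Iteration 2:
  c_2 = (0.270000 + 0.780000)/2 = 0.525000
  f(c_2) = f(0.525000) = 0.115459
  f(a) × f(c) ≥ 0, new interval: [0.525000, 0.780000]

After 2 iteration(s), the approximation is c_2 = 0.525000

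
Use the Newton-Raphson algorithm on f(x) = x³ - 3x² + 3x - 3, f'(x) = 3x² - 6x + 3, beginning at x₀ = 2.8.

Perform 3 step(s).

f(x) = x³ - 3x² + 3x - 3
f'(x) = 3x² - 6x + 3
x₀ = 2.8

Newton-Raphson formula: x_{n+1} = x_n - f(x_n)/f'(x_n)

Iteration 1:
  f(2.800000) = 3.832000
  f'(2.800000) = 9.720000
  x_1 = 2.800000 - 3.832000/9.720000 = 2.405761
Iteration 2:
  f(2.405761) = 0.778016
  f'(2.405761) = 5.928495
  x_2 = 2.405761 - 0.778016/5.928495 = 2.274528
Iteration 3:
  f(2.274528) = 0.070371
  f'(2.274528) = 4.873265
  x_3 = 2.274528 - 0.070371/4.873265 = 2.260088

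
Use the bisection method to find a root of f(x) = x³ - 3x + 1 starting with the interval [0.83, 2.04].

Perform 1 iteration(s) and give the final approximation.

f(x) = x³ - 3x + 1
Initial interval: [0.83, 2.04]

Iteration 1:
  c_1 = (0.830000 + 2.040000)/2 = 1.435000
  f(c_1) = f(1.435000) = -0.350012
  f(a) × f(c) ≥ 0, new interval: [1.435000, 2.040000]

After 1 iteration(s), the approximation is c_1 = 1.435000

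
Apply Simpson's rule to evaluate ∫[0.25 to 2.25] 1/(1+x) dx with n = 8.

f(x) = 1/(1+x)
a = 0.25, b = 2.25, n = 8
h = (b - a)/n = 0.250000

Simpson's rule: (h/3)[f(x₀) + 4f(x₁) + 2f(x₂) + ... + f(xₙ)]

x_0 = 0.2500, f(x_0) = 0.800000, coefficient = 1
x_1 = 0.5000, f(x_1) = 0.666667, coefficient = 4
x_2 = 0.7500, f(x_2) = 0.571429, coefficient = 2
x_3 = 1.0000, f(x_3) = 0.500000, coefficient = 4
x_4 = 1.2500, f(x_4) = 0.444444, coefficient = 2
x_5 = 1.5000, f(x_5) = 0.400000, coefficient = 4
x_6 = 1.7500, f(x_6) = 0.363636, coefficient = 2
x_7 = 2.0000, f(x_7) = 0.333333, coefficient = 4
x_8 = 2.2500, f(x_8) = 0.307692, coefficient = 1

I ≈ (0.250000/3) × 11.466711 = 0.955559
Exact value: 0.955511
Error: 0.000048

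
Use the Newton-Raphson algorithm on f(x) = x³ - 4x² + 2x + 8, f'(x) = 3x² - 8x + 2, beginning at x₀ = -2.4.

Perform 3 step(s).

f(x) = x³ - 4x² + 2x + 8
f'(x) = 3x² - 8x + 2
x₀ = -2.4

Newton-Raphson formula: x_{n+1} = x_n - f(x_n)/f'(x_n)

Iteration 1:
  f(-2.400000) = -33.664000
  f'(-2.400000) = 38.480000
  x_1 = -2.400000 - (-33.664000)/38.480000 = -1.525156
Iteration 2:
  f(-1.525156) = -7.902380
  f'(-1.525156) = 21.179549
  x_2 = -1.525156 - (-7.902380)/21.179549 = -1.152042
Iteration 3:
  f(-1.152042) = -1.141881
  f'(-1.152042) = 15.197941
  x_3 = -1.152042 - (-1.141881)/15.197941 = -1.076908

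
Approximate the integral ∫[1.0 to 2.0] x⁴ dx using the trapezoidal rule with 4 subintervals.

f(x) = x⁴
a = 1.0, b = 2.0, n = 4
h = (b - a)/n = 0.250000

Trapezoidal rule: (h/2)[f(x₀) + 2f(x₁) + 2f(x₂) + ... + f(xₙ)]

x_0 = 1.0000, f(x_0) = 1.000000, coefficient = 1
x_1 = 1.2500, f(x_1) = 2.441406, coefficient = 2
x_2 = 1.5000, f(x_2) = 5.062500, coefficient = 2
x_3 = 1.7500, f(x_3) = 9.378906, coefficient = 2
x_4 = 2.0000, f(x_4) = 16.000000, coefficient = 1

I ≈ (0.250000/2) × 50.765625 = 6.345703
Exact value: 6.200000
Error: 0.145703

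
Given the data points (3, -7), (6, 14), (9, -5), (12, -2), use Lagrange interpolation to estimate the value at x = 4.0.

Lagrange interpolation formula:
P(x) = Σ yᵢ × Lᵢ(x)
where Lᵢ(x) = Π_{j≠i} (x - xⱼ)/(xᵢ - xⱼ)

L_0(4.0) = (4.0 - 6)/(3 - 6) × (4.0 - 9)/(3 - 9) × (4.0 - 12)/(3 - 12) = 0.493827
L_1(4.0) = (4.0 - 3)/(6 - 3) × (4.0 - 9)/(6 - 9) × (4.0 - 12)/(6 - 12) = 0.740741
L_2(4.0) = (4.0 - 3)/(9 - 3) × (4.0 - 6)/(9 - 6) × (4.0 - 12)/(9 - 12) = -0.296296
L_3(4.0) = (4.0 - 3)/(12 - 3) × (4.0 - 6)/(12 - 6) × (4.0 - 9)/(12 - 9) = 0.061728

P(4.0) = (-7)×L_0(4.0) + 14×L_1(4.0) + (-5)×L_2(4.0) + (-2)×L_3(4.0)
P(4.0) = 8.271605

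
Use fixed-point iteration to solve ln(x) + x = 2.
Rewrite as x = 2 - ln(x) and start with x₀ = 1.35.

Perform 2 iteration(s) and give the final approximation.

Equation: ln(x) + x = 2
Fixed-point form: x = 2 - ln(x)
x₀ = 1.35

x_1 = g(1.350000) = 1.699895
x_2 = g(1.699895) = 1.469433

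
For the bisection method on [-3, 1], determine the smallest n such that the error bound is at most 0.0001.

We need (b-a)/2^n ≤ 0.0001
(1 - (-3))/2^n ≤ 0.0001
4/2^n ≤ 0.0001
2^n ≥ 40000
n ≥ log₂(40000) = 15.29
n ≥ 16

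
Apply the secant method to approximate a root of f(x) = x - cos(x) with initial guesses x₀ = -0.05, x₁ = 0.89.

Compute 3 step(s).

f(x) = x - cos(x)
x₀ = -0.05, x₁ = 0.89

Secant formula: x_{n+1} = x_n - f(x_n)(x_n - x_{n-1})/(f(x_n) - f(x_{n-1}))

Iteration 1:
  f(-0.050000) = -1.048750
  f(0.890000) = 0.260588
  x_2 = 0.890000 - 0.260588×(0.890000 - (-0.050000))/(0.260588 - (-1.048750))
       = 0.702919
Iteration 2:
  f(0.890000) = 0.260588
  f(0.702919) = -0.060040
  x_3 = 0.702919 - (-0.060040)×(0.702919 - 0.890000)/(-0.060040 - 0.260588)
       = 0.737951
Iteration 3:
  f(0.702919) = -0.060040
  f(0.737951) = -0.001898
  x_4 = 0.737951 - (-0.001898)×(0.737951 - 0.702919)/(-0.001898 - (-0.060040))
       = 0.739094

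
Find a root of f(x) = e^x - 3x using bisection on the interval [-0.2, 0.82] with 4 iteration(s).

f(x) = e^x - 3x
Initial interval: [-0.2, 0.82]

Iteration 1:
  c_1 = (-0.200000 + 0.820000)/2 = 0.310000
  f(c_1) = f(0.310000) = 0.433425
  f(a) × f(c) ≥ 0, new interval: [0.310000, 0.820000]
Iteration 2:
  c_2 = (0.310000 + 0.820000)/2 = 0.565000
  f(c_2) = f(0.565000) = 0.064448
  f(a) × f(c) ≥ 0, new interval: [0.565000, 0.820000]
Iteration 3:
  c_3 = (0.565000 + 0.820000)/2 = 0.692500
  f(c_3) = f(0.692500) = -0.078794
  f(a) × f(c) < 0, new interval: [0.565000, 0.692500]
Iteration 4:
  c_4 = (0.565000 + 0.692500)/2 = 0.628750
  f(c_4) = f(0.628750) = -0.010985
  f(a) × f(c) < 0, new interval: [0.565000, 0.628750]

After 4 iteration(s), the approximation is c_4 = 0.628750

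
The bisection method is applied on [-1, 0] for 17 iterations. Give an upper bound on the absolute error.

Bisection error bound: |error| ≤ (b-a)/2^n
|error| ≤ (0 - (-1))/2^17 = 1/2^17
|error| ≤ 0.0000076294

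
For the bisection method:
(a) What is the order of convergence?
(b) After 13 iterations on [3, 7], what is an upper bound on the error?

(a) Bisection has linear (order 1) convergence; the error is halved each step.

(b) Error bound = (b-a)/2^n = (7 - 3)/2^{13}
    = 4/2^{13}

(a) 1 (linear); (b) error ≤ 4.88e-04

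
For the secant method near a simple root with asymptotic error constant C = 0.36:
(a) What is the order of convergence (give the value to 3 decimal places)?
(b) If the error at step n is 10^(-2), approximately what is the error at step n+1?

(a) Secant method has superlinear convergence with order φ = (1+√5)/2 ≈ 1.618.
    This means |e_{n+1}| ≈ C|e_n|^1.618.

(b) With |e_n| = 10^(-2) and C = 0.36:
    |e_{n+1}| ≈ 0.36 × (10^(-2))^1.618 = 0.36 × 10^(-3.24)

(a) ≈ 1.618 (golden ratio); (b) |e_{n+1}| ≈ 2.090e-04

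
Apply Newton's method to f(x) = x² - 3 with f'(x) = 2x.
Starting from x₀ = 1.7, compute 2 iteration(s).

f(x) = x² - 3
f'(x) = 2x
x₀ = 1.7

Newton-Raphson formula: x_{n+1} = x_n - f(x_n)/f'(x_n)

Iteration 1:
  f(1.700000) = -0.110000
  f'(1.700000) = 3.400000
  x_1 = 1.700000 - (-0.110000)/3.400000 = 1.732353
Iteration 2:
  f(1.732353) = 0.001047
  f'(1.732353) = 3.464706
  x_2 = 1.732353 - 0.001047/3.464706 = 1.732051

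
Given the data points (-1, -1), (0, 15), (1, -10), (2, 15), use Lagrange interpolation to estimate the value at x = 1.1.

Lagrange interpolation formula:
P(x) = Σ yᵢ × Lᵢ(x)
where Lᵢ(x) = Π_{j≠i} (x - xⱼ)/(xᵢ - xⱼ)

L_0(1.1) = (1.1 - 0)/(-1 - 0) × (1.1 - 1)/(-1 - 1) × (1.1 - 2)/(-1 - 2) = 0.016500
L_1(1.1) = (1.1 - (-1))/(0 - (-1)) × (1.1 - 1)/(0 - 1) × (1.1 - 2)/(0 - 2) = -0.094500
L_2(1.1) = (1.1 - (-1))/(1 - (-1)) × (1.1 - 0)/(1 - 0) × (1.1 - 2)/(1 - 2) = 1.039500
L_3(1.1) = (1.1 - (-1))/(2 - (-1)) × (1.1 - 0)/(2 - 0) × (1.1 - 1)/(2 - 1) = 0.038500

P(1.1) = (-1)×L_0(1.1) + 15×L_1(1.1) + (-10)×L_2(1.1) + 15×L_3(1.1)
P(1.1) = -11.251500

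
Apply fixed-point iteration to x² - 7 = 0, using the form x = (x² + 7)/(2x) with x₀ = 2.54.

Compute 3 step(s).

Equation: x² - 7 = 0
Fixed-point form: x = (x² + 7)/(2x)
x₀ = 2.54

x_1 = g(2.540000) = 2.647953
x_2 = g(2.647953) = 2.645752
x_3 = g(2.645752) = 2.645751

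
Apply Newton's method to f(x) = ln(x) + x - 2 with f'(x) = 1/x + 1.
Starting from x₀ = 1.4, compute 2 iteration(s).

f(x) = ln(x) + x - 2
f'(x) = 1/x + 1
x₀ = 1.4

Newton-Raphson formula: x_{n+1} = x_n - f(x_n)/f'(x_n)

Iteration 1:
  f(1.400000) = -0.263528
  f'(1.400000) = 1.714286
  x_1 = 1.400000 - (-0.263528)/1.714286 = 1.553725
Iteration 2:
  f(1.553725) = -0.005621
  f'(1.553725) = 1.643615
  x_2 = 1.553725 - (-0.005621)/1.643615 = 1.557144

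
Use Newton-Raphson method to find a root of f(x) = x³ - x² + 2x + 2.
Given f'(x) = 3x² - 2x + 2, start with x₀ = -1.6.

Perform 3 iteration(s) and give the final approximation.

f(x) = x³ - x² + 2x + 2
f'(x) = 3x² - 2x + 2
x₀ = -1.6

Newton-Raphson formula: x_{n+1} = x_n - f(x_n)/f'(x_n)

Iteration 1:
  f(-1.600000) = -7.856000
  f'(-1.600000) = 12.880000
  x_1 = -1.600000 - (-7.856000)/12.880000 = -0.990062
Iteration 2:
  f(-0.990062) = -1.930829
  f'(-0.990062) = 6.920793
  x_2 = -0.990062 - (-1.930829)/6.920793 = -0.711073
Iteration 3:
  f(-0.711073) = -0.287305
  f'(-0.711073) = 4.939018
  x_3 = -0.711073 - (-0.287305)/4.939018 = -0.652902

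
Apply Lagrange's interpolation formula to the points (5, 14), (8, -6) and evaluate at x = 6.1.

Lagrange interpolation formula:
P(x) = Σ yᵢ × Lᵢ(x)
where Lᵢ(x) = Π_{j≠i} (x - xⱼ)/(xᵢ - xⱼ)

L_0(6.1) = (6.1 - 8)/(5 - 8) = 0.633333
L_1(6.1) = (6.1 - 5)/(8 - 5) = 0.366667

P(6.1) = 14×L_0(6.1) + (-6)×L_1(6.1)
P(6.1) = 6.666667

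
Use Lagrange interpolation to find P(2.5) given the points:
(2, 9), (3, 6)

Lagrange interpolation formula:
P(x) = Σ yᵢ × Lᵢ(x)
where Lᵢ(x) = Π_{j≠i} (x - xⱼ)/(xᵢ - xⱼ)

L_0(2.5) = (2.5 - 3)/(2 - 3) = 0.500000
L_1(2.5) = (2.5 - 2)/(3 - 2) = 0.500000

P(2.5) = 9×L_0(2.5) + 6×L_1(2.5)
P(2.5) = 7.500000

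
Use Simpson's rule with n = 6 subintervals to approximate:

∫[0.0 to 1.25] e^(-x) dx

f(x) = e^(-x)
a = 0.0, b = 1.25, n = 6
h = (b - a)/n = 0.208333

Simpson's rule: (h/3)[f(x₀) + 4f(x₁) + 2f(x₂) + ... + f(xₙ)]

x_0 = 0.0000, f(x_0) = 1.000000, coefficient = 1
x_1 = 0.2083, f(x_1) = 0.811936, coefficient = 4
x_2 = 0.4167, f(x_2) = 0.659241, coefficient = 2
x_3 = 0.6250, f(x_3) = 0.535261, coefficient = 4
x_4 = 0.8333, f(x_4) = 0.434598, coefficient = 2
x_5 = 1.0417, f(x_5) = 0.352866, coefficient = 4
x_6 = 1.2500, f(x_6) = 0.286505, coefficient = 1

I ≈ (0.208333/3) × 10.274438 = 0.713503
Exact value: 0.713495
Error: 0.000007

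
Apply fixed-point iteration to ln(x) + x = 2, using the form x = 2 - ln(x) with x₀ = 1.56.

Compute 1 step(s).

Equation: ln(x) + x = 2
Fixed-point form: x = 2 - ln(x)
x₀ = 1.56

x_1 = g(1.560000) = 1.555314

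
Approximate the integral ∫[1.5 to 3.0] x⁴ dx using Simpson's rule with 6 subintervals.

f(x) = x⁴
a = 1.5, b = 3.0, n = 6
h = (b - a)/n = 0.250000

Simpson's rule: (h/3)[f(x₀) + 4f(x₁) + 2f(x₂) + ... + f(xₙ)]

x_0 = 1.5000, f(x_0) = 5.062500, coefficient = 1
x_1 = 1.7500, f(x_1) = 9.378906, coefficient = 4
x_2 = 2.0000, f(x_2) = 16.000000, coefficient = 2
x_3 = 2.2500, f(x_3) = 25.628906, coefficient = 4
x_4 = 2.5000, f(x_4) = 39.062500, coefficient = 2
x_5 = 2.7500, f(x_5) = 57.191406, coefficient = 4
x_6 = 3.0000, f(x_6) = 81.000000, coefficient = 1

I ≈ (0.250000/3) × 564.984375 = 47.082031
Exact value: 47.081250
Error: 0.000781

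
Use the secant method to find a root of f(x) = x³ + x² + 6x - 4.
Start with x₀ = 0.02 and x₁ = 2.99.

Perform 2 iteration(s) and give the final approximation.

f(x) = x³ + x² + 6x - 4
x₀ = 0.02, x₁ = 2.99

Secant formula: x_{n+1} = x_n - f(x_n)(x_n - x_{n-1})/(f(x_n) - f(x_{n-1}))

Iteration 1:
  f(0.020000) = -3.879592
  f(2.990000) = 49.610999
  x_2 = 2.990000 - 49.610999×(2.990000 - 0.020000)/(49.610999 - (-3.879592))
       = 0.235410
Iteration 2:
  f(2.990000) = 49.610999
  f(0.235410) = -2.519079
  x_3 = 0.235410 - (-2.519079)×(0.235410 - 2.990000)/(-2.519079 - 49.610999)
       = 0.368520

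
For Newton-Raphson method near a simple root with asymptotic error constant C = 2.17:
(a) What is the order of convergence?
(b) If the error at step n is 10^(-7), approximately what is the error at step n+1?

(a) Newton-Raphson has quadratic (order 2) convergence near simple roots.
    This means |e_{n+1}| ≈ C|e_n|².

(b) With |e_n| = 10^(-7) and C = 2.17:
    |e_{n+1}| ≈ 2.17 × (10^(-7))² = 2.17 × 10^(-14)

(a) 2 (quadratic); (b) |e_{n+1}| ≈ 2.170e-14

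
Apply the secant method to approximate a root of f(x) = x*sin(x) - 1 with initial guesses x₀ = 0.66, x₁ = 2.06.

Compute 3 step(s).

f(x) = x*sin(x) - 1
x₀ = 0.66, x₁ = 2.06

Secant formula: x_{n+1} = x_n - f(x_n)(x_n - x_{n-1})/(f(x_n) - f(x_{n-1}))

Iteration 1:
  f(0.660000) = -0.595343
  f(2.060000) = 0.818377
  x_2 = 2.060000 - 0.818377×(2.060000 - 0.660000)/(0.818377 - (-0.595343))
       = 1.249565
Iteration 2:
  f(2.060000) = 0.818377
  f(1.249565) = 0.185647
  x_3 = 1.249565 - 0.185647×(1.249565 - 2.060000)/(0.185647 - 0.818377)
       = 1.011779
Iteration 3:
  f(1.249565) = 0.185647
  f(1.011779) = -0.142237
  x_4 = 1.011779 - (-0.142237)×(1.011779 - 1.249565)/(-0.142237 - 0.185647)
       = 1.114932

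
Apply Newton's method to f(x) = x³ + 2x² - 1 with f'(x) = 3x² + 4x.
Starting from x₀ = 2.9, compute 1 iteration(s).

f(x) = x³ + 2x² - 1
f'(x) = 3x² + 4x
x₀ = 2.9

Newton-Raphson formula: x_{n+1} = x_n - f(x_n)/f'(x_n)

Iteration 1:
  f(2.900000) = 40.209000
  f'(2.900000) = 36.830000
  x_1 = 2.900000 - 40.209000/36.830000 = 1.808254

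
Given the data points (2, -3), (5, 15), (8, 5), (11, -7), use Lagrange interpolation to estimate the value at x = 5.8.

Lagrange interpolation formula:
P(x) = Σ yᵢ × Lᵢ(x)
where Lᵢ(x) = Π_{j≠i} (x - xⱼ)/(xᵢ - xⱼ)

L_0(5.8) = (5.8 - 5)/(2 - 5) × (5.8 - 8)/(2 - 8) × (5.8 - 11)/(2 - 11) = -0.056494
L_1(5.8) = (5.8 - 2)/(5 - 2) × (5.8 - 8)/(5 - 8) × (5.8 - 11)/(5 - 11) = 0.805037
L_2(5.8) = (5.8 - 2)/(8 - 2) × (5.8 - 5)/(8 - 5) × (5.8 - 11)/(8 - 11) = 0.292741
L_3(5.8) = (5.8 - 2)/(11 - 2) × (5.8 - 5)/(11 - 5) × (5.8 - 8)/(11 - 8) = -0.041284

P(5.8) = (-3)×L_0(5.8) + 15×L_1(5.8) + 5×L_2(5.8) + (-7)×L_3(5.8)
P(5.8) = 13.997728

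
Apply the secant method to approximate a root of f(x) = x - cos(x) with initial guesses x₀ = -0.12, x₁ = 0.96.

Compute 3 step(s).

f(x) = x - cos(x)
x₀ = -0.12, x₁ = 0.96

Secant formula: x_{n+1} = x_n - f(x_n)(x_n - x_{n-1})/(f(x_n) - f(x_{n-1}))

Iteration 1:
  f(-0.120000) = -1.112809
  f(0.960000) = 0.386480
  x_2 = 0.960000 - 0.386480×(0.960000 - (-0.120000))/(0.386480 - (-1.112809))
       = 0.681602
Iteration 2:
  f(0.960000) = 0.386480
  f(0.681602) = -0.094962
  x_3 = 0.681602 - (-0.094962)×(0.681602 - 0.960000)/(-0.094962 - 0.386480)
       = 0.736515
Iteration 3:
  f(0.681602) = -0.094962
  f(0.736515) = -0.004299
  x_4 = 0.736515 - (-0.004299)×(0.736515 - 0.681602)/(-0.004299 - (-0.094962))
       = 0.739119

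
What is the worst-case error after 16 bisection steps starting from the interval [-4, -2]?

Bisection error bound: |error| ≤ (b-a)/2^n
|error| ≤ (-2 - (-4))/2^16 = 2/2^16
|error| ≤ 0.0000305176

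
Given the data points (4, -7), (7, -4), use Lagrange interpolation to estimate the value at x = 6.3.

Lagrange interpolation formula:
P(x) = Σ yᵢ × Lᵢ(x)
where Lᵢ(x) = Π_{j≠i} (x - xⱼ)/(xᵢ - xⱼ)

L_0(6.3) = (6.3 - 7)/(4 - 7) = 0.233333
L_1(6.3) = (6.3 - 4)/(7 - 4) = 0.766667

P(6.3) = (-7)×L_0(6.3) + (-4)×L_1(6.3)
P(6.3) = -4.700000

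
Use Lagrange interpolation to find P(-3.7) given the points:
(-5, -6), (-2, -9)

Lagrange interpolation formula:
P(x) = Σ yᵢ × Lᵢ(x)
where Lᵢ(x) = Π_{j≠i} (x - xⱼ)/(xᵢ - xⱼ)

L_0(-3.7) = (-3.7 - (-2))/(-5 - (-2)) = 0.566667
L_1(-3.7) = (-3.7 - (-5))/(-2 - (-5)) = 0.433333

P(-3.7) = (-6)×L_0(-3.7) + (-9)×L_1(-3.7)
P(-3.7) = -7.300000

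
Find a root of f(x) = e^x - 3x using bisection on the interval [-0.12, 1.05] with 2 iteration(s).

f(x) = e^x - 3x
Initial interval: [-0.12, 1.05]

Iteration 1:
  c_1 = (-0.120000 + 1.050000)/2 = 0.465000
  f(c_1) = f(0.465000) = 0.197014
  f(a) × f(c) ≥ 0, new interval: [0.465000, 1.050000]
Iteration 2:
  c_2 = (0.465000 + 1.050000)/2 = 0.757500
  f(c_2) = f(0.757500) = -0.139563
  f(a) × f(c) < 0, new interval: [0.465000, 0.757500]

After 2 iteration(s), the approximation is c_2 = 0.757500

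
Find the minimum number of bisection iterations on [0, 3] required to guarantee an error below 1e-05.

We need (b-a)/2^n ≤ 1e-05
(3 - 0)/2^n ≤ 1e-05
3/2^n ≤ 1e-05
2^n ≥ 300000
n ≥ log₂(300000) = 18.19
n ≥ 19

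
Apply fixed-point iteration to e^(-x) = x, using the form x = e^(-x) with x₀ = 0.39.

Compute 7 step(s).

Equation: e^(-x) = x
Fixed-point form: x = e^(-x)
x₀ = 0.39

x_1 = g(0.390000) = 0.677057
x_2 = g(0.677057) = 0.508110
x_3 = g(0.508110) = 0.601631
x_4 = g(0.601631) = 0.547917
x_5 = g(0.547917) = 0.578153
x_6 = g(0.578153) = 0.560934
x_7 = g(0.560934) = 0.570676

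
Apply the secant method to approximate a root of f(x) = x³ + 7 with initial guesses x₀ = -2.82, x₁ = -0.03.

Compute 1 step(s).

f(x) = x³ + 7
x₀ = -2.82, x₁ = -0.03

Secant formula: x_{n+1} = x_n - f(x_n)(x_n - x_{n-1})/(f(x_n) - f(x_{n-1}))

Iteration 1:
  f(-2.820000) = -15.425768
  f(-0.030000) = 6.999973
  x_2 = -0.030000 - 6.999973×(-0.030000 - (-2.820000))/(6.999973 - (-15.425768))
       = -0.900871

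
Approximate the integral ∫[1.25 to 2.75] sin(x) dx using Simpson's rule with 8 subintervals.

f(x) = sin(x)
a = 1.25, b = 2.75, n = 8
h = (b - a)/n = 0.187500

Simpson's rule: (h/3)[f(x₀) + 4f(x₁) + 2f(x₂) + ... + f(xₙ)]

x_0 = 1.2500, f(x_0) = 0.948985, coefficient = 1
x_1 = 1.4375, f(x_1) = 0.991129, coefficient = 4
x_2 = 1.6250, f(x_2) = 0.998531, coefficient = 2
x_3 = 1.8125, f(x_3) = 0.970932, coefficient = 4
x_4 = 2.0000, f(x_4) = 0.909297, coefficient = 2
x_5 = 2.1875, f(x_5) = 0.815789, coefficient = 4
x_6 = 2.3750, f(x_6) = 0.693685, coefficient = 2
x_7 = 2.5625, f(x_7) = 0.547265, coefficient = 4
x_8 = 2.7500, f(x_8) = 0.381661, coefficient = 1

I ≈ (0.187500/3) × 19.834133 = 1.239633
Exact value: 1.239625
Error: 0.000009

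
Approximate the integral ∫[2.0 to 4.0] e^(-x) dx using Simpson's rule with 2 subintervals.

f(x) = e^(-x)
a = 2.0, b = 4.0, n = 2
h = (b - a)/n = 1.000000

Simpson's rule: (h/3)[f(x₀) + 4f(x₁) + 2f(x₂) + ... + f(xₙ)]

x_0 = 2.0000, f(x_0) = 0.135335, coefficient = 1
x_1 = 3.0000, f(x_1) = 0.049787, coefficient = 4
x_2 = 4.0000, f(x_2) = 0.018316, coefficient = 1

I ≈ (1.000000/3) × 0.352799 = 0.117600
Exact value: 0.117020
Error: 0.000580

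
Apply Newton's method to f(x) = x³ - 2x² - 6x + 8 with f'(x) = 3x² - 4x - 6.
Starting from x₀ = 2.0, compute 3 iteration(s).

f(x) = x³ - 2x² - 6x + 8
f'(x) = 3x² - 4x - 6
x₀ = 2.0

Newton-Raphson formula: x_{n+1} = x_n - f(x_n)/f'(x_n)

Iteration 1:
  f(2.000000) = -4.000000
  f'(2.000000) = -2.000000
  x_1 = 2.000000 - (-4.000000)/(-2.000000) = 0.000000
Iteration 2:
  f(0.000000) = 8.000000
  f'(0.000000) = -6.000000
  x_2 = 0.000000 - 8.000000/(-6.000000) = 1.333333
Iteration 3:
  f(1.333333) = -1.185185
  f'(1.333333) = -6.000000
  x_3 = 1.333333 - (-1.185185)/(-6.000000) = 1.135802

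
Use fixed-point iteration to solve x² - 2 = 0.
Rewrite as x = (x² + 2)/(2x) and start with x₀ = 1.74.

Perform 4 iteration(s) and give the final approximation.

Equation: x² - 2 = 0
Fixed-point form: x = (x² + 2)/(2x)
x₀ = 1.74

x_1 = g(1.740000) = 1.444713
x_2 = g(1.444713) = 1.414535
x_3 = g(1.414535) = 1.414214
x_4 = g(1.414214) = 1.414214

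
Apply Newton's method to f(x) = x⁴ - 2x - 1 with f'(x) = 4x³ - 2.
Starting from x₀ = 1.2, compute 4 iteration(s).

f(x) = x⁴ - 2x - 1
f'(x) = 4x³ - 2
x₀ = 1.2

Newton-Raphson formula: x_{n+1} = x_n - f(x_n)/f'(x_n)

Iteration 1:
  f(1.200000) = -1.326400
  f'(1.200000) = 4.912000
  x_1 = 1.200000 - (-1.326400)/4.912000 = 1.470033
Iteration 2:
  f(1.470033) = 0.729838
  f'(1.470033) = 10.706937
  x_2 = 1.470033 - 0.729838/10.706937 = 1.401868
Iteration 3:
  f(1.401868) = 0.058405
  f'(1.401868) = 9.019986
  x_3 = 1.401868 - 0.058405/9.019986 = 1.395393
Iteration 4:
  f(1.395393) = 0.000493
  f'(1.395393) = 8.867990
  x_4 = 1.395393 - 0.000493/8.867990 = 1.395337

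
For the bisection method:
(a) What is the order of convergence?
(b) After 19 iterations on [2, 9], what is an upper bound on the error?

(a) Bisection has linear (order 1) convergence; the error is halved each step.

(b) Error bound = (b-a)/2^n = (9 - 2)/2^{19}
    = 7/2^{19}

(a) 1 (linear); (b) error ≤ 1.34e-05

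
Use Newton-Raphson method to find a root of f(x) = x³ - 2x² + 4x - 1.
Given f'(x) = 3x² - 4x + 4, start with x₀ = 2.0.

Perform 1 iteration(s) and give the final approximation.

f(x) = x³ - 2x² + 4x - 1
f'(x) = 3x² - 4x + 4
x₀ = 2.0

Newton-Raphson formula: x_{n+1} = x_n - f(x_n)/f'(x_n)

Iteration 1:
  f(2.000000) = 7.000000
  f'(2.000000) = 8.000000
  x_1 = 2.000000 - 7.000000/8.000000 = 1.125000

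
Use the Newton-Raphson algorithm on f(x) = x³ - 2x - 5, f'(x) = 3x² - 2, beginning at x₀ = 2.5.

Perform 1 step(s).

f(x) = x³ - 2x - 5
f'(x) = 3x² - 2
x₀ = 2.5

Newton-Raphson formula: x_{n+1} = x_n - f(x_n)/f'(x_n)

Iteration 1:
  f(2.500000) = 5.625000
  f'(2.500000) = 16.750000
  x_1 = 2.500000 - 5.625000/16.750000 = 2.164179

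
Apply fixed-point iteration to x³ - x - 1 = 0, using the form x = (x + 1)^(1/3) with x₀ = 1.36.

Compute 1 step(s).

Equation: x³ - x - 1 = 0
Fixed-point form: x = (x + 1)^(1/3)
x₀ = 1.36

x_1 = g(1.360000) = 1.331386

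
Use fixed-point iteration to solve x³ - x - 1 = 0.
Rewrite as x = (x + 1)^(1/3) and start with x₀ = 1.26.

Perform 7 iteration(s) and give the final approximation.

Equation: x³ - x - 1 = 0
Fixed-point form: x = (x + 1)^(1/3)
x₀ = 1.26

x_1 = g(1.260000) = 1.312309
x_2 = g(1.312309) = 1.322357
x_3 = g(1.322357) = 1.324269
x_4 = g(1.324269) = 1.324633
x_5 = g(1.324633) = 1.324702
x_6 = g(1.324702) = 1.324715
x_7 = g(1.324715) = 1.324717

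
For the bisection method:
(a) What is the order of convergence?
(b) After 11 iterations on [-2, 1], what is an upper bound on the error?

(a) Bisection has linear (order 1) convergence; the error is halved each step.

(b) Error bound = (b-a)/2^n = (1 - (-2))/2^{11}
    = 3/2^{11}

(a) 1 (linear); (b) error ≤ 1.46e-03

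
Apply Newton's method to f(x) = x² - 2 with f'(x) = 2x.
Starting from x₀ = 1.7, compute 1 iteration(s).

f(x) = x² - 2
f'(x) = 2x
x₀ = 1.7

Newton-Raphson formula: x_{n+1} = x_n - f(x_n)/f'(x_n)

Iteration 1:
  f(1.700000) = 0.890000
  f'(1.700000) = 3.400000
  x_1 = 1.700000 - 0.890000/3.400000 = 1.438235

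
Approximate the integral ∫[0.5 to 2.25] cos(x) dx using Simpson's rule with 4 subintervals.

f(x) = cos(x)
a = 0.5, b = 2.25, n = 4
h = (b - a)/n = 0.437500

Simpson's rule: (h/3)[f(x₀) + 4f(x₁) + 2f(x₂) + ... + f(xₙ)]

x_0 = 0.5000, f(x_0) = 0.877583, coefficient = 1
x_1 = 0.9375, f(x_1) = 0.591805, coefficient = 4
x_2 = 1.3750, f(x_2) = 0.194548, coefficient = 2
x_3 = 1.8125, f(x_3) = -0.239357, coefficient = 4
x_4 = 2.2500, f(x_4) = -0.628174, coefficient = 1

I ≈ (0.437500/3) × 2.048296 = 0.298710
Exact value: 0.298648
Error: 0.000062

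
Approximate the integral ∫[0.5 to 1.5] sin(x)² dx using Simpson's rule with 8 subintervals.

f(x) = sin(x)²
a = 0.5, b = 1.5, n = 8
h = (b - a)/n = 0.125000

Simpson's rule: (h/3)[f(x₀) + 4f(x₁) + 2f(x₂) + ... + f(xₙ)]

x_0 = 0.5000, f(x_0) = 0.229849, coefficient = 1
x_1 = 0.6250, f(x_1) = 0.342339, coefficient = 4
x_2 = 0.7500, f(x_2) = 0.464631, coefficient = 2
x_3 = 0.8750, f(x_3) = 0.589123, coefficient = 4
x_4 = 1.0000, f(x_4) = 0.708073, coefficient = 2
x_5 = 1.1250, f(x_5) = 0.814087, coefficient = 4
x_6 = 1.2500, f(x_6) = 0.900572, coefficient = 2
x_7 = 1.3750, f(x_7) = 0.962151, coefficient = 4
x_8 = 1.5000, f(x_8) = 0.994996, coefficient = 1

I ≈ (0.125000/3) × 16.202198 = 0.675092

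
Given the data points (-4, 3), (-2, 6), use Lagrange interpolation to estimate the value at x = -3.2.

Lagrange interpolation formula:
P(x) = Σ yᵢ × Lᵢ(x)
where Lᵢ(x) = Π_{j≠i} (x - xⱼ)/(xᵢ - xⱼ)

L_0(-3.2) = (-3.2 - (-2))/(-4 - (-2)) = 0.600000
L_1(-3.2) = (-3.2 - (-4))/(-2 - (-4)) = 0.400000

P(-3.2) = 3×L_0(-3.2) + 6×L_1(-3.2)
P(-3.2) = 4.200000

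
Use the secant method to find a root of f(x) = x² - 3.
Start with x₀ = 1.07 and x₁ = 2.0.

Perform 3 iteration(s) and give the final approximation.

f(x) = x² - 3
x₀ = 1.07, x₁ = 2.0

Secant formula: x_{n+1} = x_n - f(x_n)(x_n - x_{n-1})/(f(x_n) - f(x_{n-1}))

Iteration 1:
  f(1.070000) = -1.855100
  f(2.000000) = 1.000000
  x_2 = 2.000000 - 1.000000×(2.000000 - 1.070000)/(1.000000 - (-1.855100))
       = 1.674267
Iteration 2:
  f(2.000000) = 1.000000
  f(1.674267) = -0.196830
  x_3 = 1.674267 - (-0.196830)×(1.674267 - 2.000000)/(-0.196830 - 1.000000)
       = 1.727837
Iteration 3:
  f(1.674267) = -0.196830
  f(1.727837) = -0.014580
  x_4 = 1.727837 - (-0.014580)×(1.727837 - 1.674267)/(-0.014580 - (-0.196830))
       = 1.732122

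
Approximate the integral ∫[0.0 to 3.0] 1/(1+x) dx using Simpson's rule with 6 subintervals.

f(x) = 1/(1+x)
a = 0.0, b = 3.0, n = 6
h = (b - a)/n = 0.500000

Simpson's rule: (h/3)[f(x₀) + 4f(x₁) + 2f(x₂) + ... + f(xₙ)]

x_0 = 0.0000, f(x_0) = 1.000000, coefficient = 1
x_1 = 0.5000, f(x_1) = 0.666667, coefficient = 4
x_2 = 1.0000, f(x_2) = 0.500000, coefficient = 2
x_3 = 1.5000, f(x_3) = 0.400000, coefficient = 4
x_4 = 2.0000, f(x_4) = 0.333333, coefficient = 2
x_5 = 2.5000, f(x_5) = 0.285714, coefficient = 4
x_6 = 3.0000, f(x_6) = 0.250000, coefficient = 1

I ≈ (0.500000/3) × 8.326190 = 1.387698
Exact value: 1.386294
Error: 0.001404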